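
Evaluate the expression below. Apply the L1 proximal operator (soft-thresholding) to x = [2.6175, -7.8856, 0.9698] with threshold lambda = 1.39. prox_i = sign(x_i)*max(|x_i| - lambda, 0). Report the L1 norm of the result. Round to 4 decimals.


Soft-thresholding with lambda = 1.39:
prox(2.6175) = sign(2.6175)*max(|2.6175| - 1.39, 0) = 1.2275
prox(-7.8856) = sign(-7.8856)*max(|-7.8856| - 1.39, 0) = -6.4956
prox(0.9698) = sign(0.9698)*max(|0.9698| - 1.39, 0) = 0.0
prox(x) = [1.2275, -6.4956, 0.0]
||prox(x)||_1 = 1.2275 + 6.4956 + 0.0 = 7.7231


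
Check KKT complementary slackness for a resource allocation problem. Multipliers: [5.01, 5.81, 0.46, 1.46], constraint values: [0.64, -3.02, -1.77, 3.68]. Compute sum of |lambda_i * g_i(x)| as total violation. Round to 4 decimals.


KKT complementary slackness check:
lambda_1 * g_1 = 5.01 * 0.64 = 3.2064
lambda_2 * g_2 = 5.81 * -3.02 = -17.5462
lambda_3 * g_3 = 0.46 * -1.77 = -0.8142
lambda_4 * g_4 = 1.46 * 3.68 = 5.3728
Total violation = 3.2064 + 17.5462 + 0.8142 + 5.3728 = 26.9396


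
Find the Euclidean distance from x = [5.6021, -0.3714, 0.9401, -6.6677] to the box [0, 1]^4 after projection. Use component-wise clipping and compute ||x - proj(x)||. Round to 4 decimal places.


Project each component onto [0, 1].
clip(5.6021) = 1.0, clip(-0.3714) = 0.0, clip(0.9401) = 0.9401, clip(-6.6677) = 0.0
Projection = [1.0, 0.0, 0.9401, 0.0]
Squared diffs: [21.1793, 0.1379, 0.0, 44.4582]
Distance = sqrt(65.7754) = 8.1102


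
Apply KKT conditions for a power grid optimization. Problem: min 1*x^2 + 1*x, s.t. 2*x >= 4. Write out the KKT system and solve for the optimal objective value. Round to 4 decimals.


Step 1: Try lambda = 0 (constraint inactive).
x_unc = -1/(2*1) = -0.5
Check: 2*-0.5 = -1.0 < 4 -- violated!
Step 2: Constraint must be active: 2*x = 4
x* = 4/2 = 2.0
lambda = (2*1*2.0 + 1)/2 = 2.5
Step 3: Compute optimal value.
f(x*) = 1*2.0^2 + 1*2.0 = 6.0


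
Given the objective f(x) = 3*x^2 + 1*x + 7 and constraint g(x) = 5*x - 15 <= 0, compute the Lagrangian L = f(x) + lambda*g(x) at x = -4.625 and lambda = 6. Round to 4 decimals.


Step 1: Evaluate f(x).
f(-4.625) = 3*(-4.625)^2 + 1*(-4.625) + 7 = 66.5469
Step 2: Evaluate g(x).
g(-4.625) = 5*-4.625 - 15 = -38.125
Step 3: Compute Lagrangian.
L = 66.5469 + 6*-38.125 = -162.2031


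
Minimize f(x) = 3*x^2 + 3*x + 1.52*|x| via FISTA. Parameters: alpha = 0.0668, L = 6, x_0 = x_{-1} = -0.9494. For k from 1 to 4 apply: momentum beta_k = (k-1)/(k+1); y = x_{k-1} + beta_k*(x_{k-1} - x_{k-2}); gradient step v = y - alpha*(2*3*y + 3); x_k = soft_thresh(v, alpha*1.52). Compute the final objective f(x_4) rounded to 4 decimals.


FISTA on f(x) = 3*x^2 + 3*x + 1.52*|x|
L = 6, alpha = 0.0668
Iteration 1: beta = 0.0, y = -0.9494 + 0.0*(-0.9494 + 0.9494) = -0.9494
  grad(y) = -2.6964, v = y - alpha*grad = -0.7693
  prox(v) = soft_thresh(-0.7693, 0.1015) = -0.6677
Iteration 2: beta = 0.3333, y = -0.6677 + 0.3333*(-0.6677 + 0.9494) = -0.5739
  grad(y) = -0.4432, v = y - alpha*grad = -0.5443
  prox(v) = soft_thresh(-0.5443, 0.1015) = -0.4427
Iteration 3: beta = 0.5, y = -0.4427 + 0.5*(-0.4427 + 0.6677) = -0.3302
  grad(y) = 1.0187, v = y - alpha*grad = -0.3983
  prox(v) = soft_thresh(-0.3983, 0.1015) = -0.2967
Iteration 4: beta = 0.6, y = -0.2967 + 0.6*(-0.2967 + 0.4427) = -0.2091
  grad(y) = 1.7452, v = y - alpha*grad = -0.3257
  prox(v) = soft_thresh(-0.3257, 0.1015) = -0.2242
f(x_4) = 3*(-0.2242)^2 + 3*(-0.2242) + 1.52*|-0.2242| = -0.181


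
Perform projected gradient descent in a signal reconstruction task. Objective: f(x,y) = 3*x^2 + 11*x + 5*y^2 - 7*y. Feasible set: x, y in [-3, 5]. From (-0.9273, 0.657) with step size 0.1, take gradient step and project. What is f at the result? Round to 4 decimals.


Step 1: Compute gradient at (-0.9273, 0.657).
grad_x = 2*3*-0.9273 + 11 = 5.4362
grad_y = 2*5*0.657 - 7 = -0.43
Step 2: Gradient step.
x_raw = -0.9273 - 0.1*5.4362 = -1.4709
y_raw = 0.657 - 0.1*-0.43 = 0.7
Step 3: Project onto [-3, 5].
x_proj = clip(-1.4709) = -1.4709
y_proj = clip(0.7) = 0.7
Step 4: Evaluate f.
f(-1.4709, 0.7) = -12.1393


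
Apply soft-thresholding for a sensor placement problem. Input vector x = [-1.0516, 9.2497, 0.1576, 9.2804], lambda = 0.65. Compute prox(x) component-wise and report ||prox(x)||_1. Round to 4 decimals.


Soft-thresholding with lambda = 0.65:
prox(-1.0516) = sign(-1.0516)*max(|-1.0516| - 0.65, 0) = -0.4016
prox(9.2497) = sign(9.2497)*max(|9.2497| - 0.65, 0) = 8.5997
prox(0.1576) = sign(0.1576)*max(|0.1576| - 0.65, 0) = 0.0
prox(9.2804) = sign(9.2804)*max(|9.2804| - 0.65, 0) = 8.6304
prox(x) = [-0.4016, 8.5997, 0.0, 8.6304]
||prox(x)||_1 = 0.4016 + 8.5997 + 0.0 + 8.6304 = 17.6317


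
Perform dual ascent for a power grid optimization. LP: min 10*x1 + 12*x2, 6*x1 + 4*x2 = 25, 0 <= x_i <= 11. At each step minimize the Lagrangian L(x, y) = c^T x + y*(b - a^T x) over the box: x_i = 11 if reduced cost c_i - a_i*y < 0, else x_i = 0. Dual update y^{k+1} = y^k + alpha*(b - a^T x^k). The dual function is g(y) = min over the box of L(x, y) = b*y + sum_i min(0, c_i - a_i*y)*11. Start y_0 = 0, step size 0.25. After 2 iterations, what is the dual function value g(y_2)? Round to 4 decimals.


Dual ascent for LP: min 10*x1 + 12*x2, 6*x1 + 4*x2 = 25, 0 <= x_i <= 11
Step 1: y^k = 0.0, reduced costs: (10.0, 12.0)
  x^k = (0.0, 0.0), subgradient = b - a^T x = 25.0
  y^{k+1} = 0.0 + 0.25*25.0 = 6.25
Step 2: y^k = 6.25, reduced costs: (-27.5, -13.0)
  x^k = (11.0, 11.0), subgradient = b - a^T x = -85.0
  y^{k+1} = 6.25 + 0.25*-85.0 = -15.0
Dual objective at y_2 = -15.0: reduced costs (100.0, 72.0), box minimizer x = (0.0, 0.0)
g(y_2) = b*y + (c1 - a1*y)*x1 + (c2 - a2*y)*x2 = 25*(-15.0) + 100.0*0.0 + 72.0*0.0 = -375.0 + 0.0 + 0.0 = -375.0


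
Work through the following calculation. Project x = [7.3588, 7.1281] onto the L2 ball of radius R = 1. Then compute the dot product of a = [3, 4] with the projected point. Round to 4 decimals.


Step 1: Compute ||x|| (intermediates to 6 decimals).
||x|| = sqrt(7.3588^2 + 7.1281^2) = 10.245084
Step 2: Project.
Since ||x|| > R, scale = R/||x|| = 1/10.245084 = 0.097608, proj(x) = scale * x
proj(x) = [0.718278, 0.69576]
Step 3: Dot product.
a^T * proj(x) = 3*0.718278 + 4*0.69576 = 4.9379


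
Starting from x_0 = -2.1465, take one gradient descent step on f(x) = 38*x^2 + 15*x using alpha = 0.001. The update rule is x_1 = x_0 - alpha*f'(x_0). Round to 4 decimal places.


We compute the gradient at x_0 and apply the update.
f'(x) = 76*x + 15
f'(-2.1465) = 76*-2.1465 + 15 = -148.134
x_1 = -2.1465 - 0.001*-148.134 = -1.9984


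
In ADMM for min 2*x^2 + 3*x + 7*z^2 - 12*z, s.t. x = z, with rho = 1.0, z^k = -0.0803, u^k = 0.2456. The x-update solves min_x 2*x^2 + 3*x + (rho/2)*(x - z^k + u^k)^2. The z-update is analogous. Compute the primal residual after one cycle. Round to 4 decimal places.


ADMM iteration with rho = 1.0, z^k = -0.0803, u^k = 0.2456
Step 1: x-update.
Minimize 2*x^2 + 3*x + (1.0/2)*(x + 0.0803 + 0.2456)^2
FOC: (2*2 + 1.0)*x = -3 + 1.0*(-0.0803 - 0.2456)
x^{k+1} = -0.6652
Step 2: z-update.
Minimize 7*z^2 - 12*z + (1.0/2)*(-0.6652 - z + 0.2456)^2
FOC: (2*7 + 1.0)*z = 12 + 1.0*(-0.6652 + 0.2456)
z^{k+1} = 0.772
Step 3: u-update.
u^{k+1} = 0.2456 - 0.6652 - 0.772 = -1.1916
Step 4: Primal residual = |-0.6652 - 0.772| = 1.4372


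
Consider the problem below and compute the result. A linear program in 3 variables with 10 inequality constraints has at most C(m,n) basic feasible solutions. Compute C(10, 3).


Each vertex corresponds to some choice of n active constraints out of m, so the number of vertices is at most C(m, n) = m! / (n!(m-n)!).
m = 10, n = 3
Numerator: 10 * 9 * 8
Denominator: 3! = 6
C(10, 3) = 120


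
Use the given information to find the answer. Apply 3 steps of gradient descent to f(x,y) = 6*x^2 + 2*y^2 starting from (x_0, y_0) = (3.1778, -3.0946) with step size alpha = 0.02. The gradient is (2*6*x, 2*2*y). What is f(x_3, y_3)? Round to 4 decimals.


Gradient descent on f(x,y) = 6*x^2 + 2*y^2.
Starting point: (3.1778, -3.0946), alpha = 0.02
Step 1: grad_x = 2*6*3.1778 = 38.1336, grad_y = 2*2*-3.0946 = -12.3784
  x_1 = 3.1778 - 0.02*38.1336 = 2.4151
  y_1 = -3.0946 - 0.02*-12.3784 = -2.847
Step 2: grad_x = 2*6*2.4151 = 28.9815, grad_y = 2*2*-2.847 = -11.3881
  x_2 = 2.4151 - 0.02*28.9815 = 1.8355
  y_2 = -2.847 - 0.02*-11.3881 = -2.6193
Step 3: grad_x = 2*6*1.8355 = 22.026, grad_y = 2*2*-2.6193 = -10.4771
  x_3 = 1.8355 - 0.02*22.026 = 1.395
  y_3 = -2.6193 - 0.02*-10.4771 = -2.4097
f(1.395, -2.4097) = 6*1.395^2 + 2*(-2.4097)^2 = 23.2894


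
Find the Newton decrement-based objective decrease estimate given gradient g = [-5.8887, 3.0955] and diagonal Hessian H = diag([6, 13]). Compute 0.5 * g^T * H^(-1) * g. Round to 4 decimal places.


Step 1: H is diagonal, so H^(-1) * g = [-0.9815, 0.2381].
Step 2: g^T H^(-1) g = sum_i g_i^2 / H_ii
  = (-5.8887)^2/6 + (3.0955)^2/13
  = 5.7795 + 0.7371 = 6.5166
Step 3: Objective decrease = 0.5 * g^T H^(-1) g = 3.2583


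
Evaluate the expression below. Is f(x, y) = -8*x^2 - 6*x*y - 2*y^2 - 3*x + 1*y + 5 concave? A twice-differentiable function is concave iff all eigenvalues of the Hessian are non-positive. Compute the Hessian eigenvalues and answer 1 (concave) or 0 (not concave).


The Hessian of f(x,y) = -8*x^2 - 6*x*y - 2*y^2 - 3*x + 1*y + 5 is:
H = [[-16, -6], [-6, -4]]
Trace = -16 - 4 = -20
Determinant = -16*-4 - (-6)^2 = 28
Discriminant = (-20)^2 - 4*28 = 288.0
Eigenvalues: lambda_1 = -18.4853, lambda_2 = -1.5147
The function is concave.

1


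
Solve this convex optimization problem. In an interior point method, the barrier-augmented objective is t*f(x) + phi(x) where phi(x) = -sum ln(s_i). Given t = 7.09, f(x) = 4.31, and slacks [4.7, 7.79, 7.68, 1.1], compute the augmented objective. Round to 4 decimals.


Step 1: Compute log-barrier.
ln values: [1.5476, 2.0528, 2.0386, 0.0953]
phi = -(1.5476 + 2.0528 + 2.0386 + 0.0953) = -5.7343
Step 2: Compute augmented objective.
t*f(x) = 7.09*4.31 = 30.5579
Total = 30.5579 - 5.7343 = 24.8236


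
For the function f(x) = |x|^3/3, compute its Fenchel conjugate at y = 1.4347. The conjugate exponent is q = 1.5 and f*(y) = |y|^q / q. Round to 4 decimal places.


The conjugate exponent q satisfies 1/p + 1/q = 1.
p = 3, so q = 3/(3 - 1) = 1.5
|y|^q = 1.4347^1.5 = 1.7185
f*(1.4347) = 1.7185 / 1.5 = 1.1456


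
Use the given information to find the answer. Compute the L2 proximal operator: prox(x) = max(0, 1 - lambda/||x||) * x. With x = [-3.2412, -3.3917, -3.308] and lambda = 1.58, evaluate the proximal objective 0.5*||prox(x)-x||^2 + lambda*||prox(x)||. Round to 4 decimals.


Step 1: Compute ||x||.
||x|| = 5.7404
Step 2: Compute scaling factor.
scale = max(0, 1 - 1.58/5.7404) = 0.7248
Step 3: prox(x) = [-2.3491, -2.4582, -2.3975]
||prox(x)|| = 4.1604
Step 4: Proximal objective.
0.5*||prox-x||^2 = 1.2482
lambda*||prox|| = 6.5734
Total = 7.8216


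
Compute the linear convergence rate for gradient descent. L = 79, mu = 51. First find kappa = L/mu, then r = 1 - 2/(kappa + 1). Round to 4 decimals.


Step 1: Compute the condition number.
kappa = L/mu = 79/51 = 1.549
Step 2: Compute the convergence rate.
r = 1 - 2/(kappa + 1) = 1 - 2*mu/(L + mu) = (L - mu)/(L + mu) = 28/130 = 0.2154


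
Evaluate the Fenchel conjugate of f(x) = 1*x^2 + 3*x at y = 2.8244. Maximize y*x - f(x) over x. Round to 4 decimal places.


f*(y) = sup_x {y*x - a*x^2 - b*x} = sup_x {(y-b)*x - a*x^2}
FOC: (y - b) - 2a*x = 0 => x* = (y - b)/(2a)
x* = (2.8244 - 3)/(2*1) = -0.0878
f*(2.8244) = (y-b)^2/(4a) = (2.8244 - 3)^2/(4*1)
= 0.0308/4 = 0.0077


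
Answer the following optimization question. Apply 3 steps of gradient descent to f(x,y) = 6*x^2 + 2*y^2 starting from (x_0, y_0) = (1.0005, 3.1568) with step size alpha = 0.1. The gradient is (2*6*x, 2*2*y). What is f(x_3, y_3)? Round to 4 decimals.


Gradient descent on f(x,y) = 6*x^2 + 2*y^2.
Starting point: (1.0005, 3.1568), alpha = 0.1
Step 1: grad_x = 2*6*1.0005 = 12.006, grad_y = 2*2*3.1568 = 12.6272
  x_1 = 1.0005 - 0.1*12.006 = -0.2001
  y_1 = 3.1568 - 0.1*12.6272 = 1.8941
Step 2: grad_x = 2*6*-0.2001 = -2.4012, grad_y = 2*2*1.8941 = 7.5763
  x_2 = -0.2001 - 0.1*-2.4012 = 0.04
  y_2 = 1.8941 - 0.1*7.5763 = 1.1364
Step 3: grad_x = 2*6*0.04 = 0.4802, grad_y = 2*2*1.1364 = 4.5458
  x_3 = 0.04 - 0.1*0.4802 = -0.008
  y_3 = 1.1364 - 0.1*4.5458 = 0.6819
f(-0.008, 0.6819) = 6*(-0.008)^2 + 2*0.6819^2 = 0.9303


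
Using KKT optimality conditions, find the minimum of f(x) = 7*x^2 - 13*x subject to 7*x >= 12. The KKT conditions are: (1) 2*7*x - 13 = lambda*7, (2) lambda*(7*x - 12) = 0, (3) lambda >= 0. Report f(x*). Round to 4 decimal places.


Step 1: Try lambda = 0 (constraint inactive).
x_unc = 13/(2*7) = 0.9286
Check: 7*0.9286 = 6.5002 < 12 -- violated!
Step 2: Constraint must be active: 7*x = 12
x* = 12/7 = 1.7143 (rounded; the exact value 12/7 is used below)
lambda = (2*7*(12/7) - 13)/7 = 1.5714
Step 3: Compute optimal value.
f(x*) = 7*(12/7)^2 - 13*(12/7) = -1.7143


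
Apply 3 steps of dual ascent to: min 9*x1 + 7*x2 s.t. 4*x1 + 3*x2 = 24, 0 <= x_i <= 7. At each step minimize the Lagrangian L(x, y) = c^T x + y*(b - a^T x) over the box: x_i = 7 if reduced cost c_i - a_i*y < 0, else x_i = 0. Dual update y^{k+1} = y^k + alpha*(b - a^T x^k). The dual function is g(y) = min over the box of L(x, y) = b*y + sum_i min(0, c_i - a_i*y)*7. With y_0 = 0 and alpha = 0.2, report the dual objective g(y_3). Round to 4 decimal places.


Dual ascent for LP: min 9*x1 + 7*x2, 4*x1 + 3*x2 = 24, 0 <= x_i <= 7
Step 1: y^k = 0.0, reduced costs: (9.0, 7.0)
  x^k = (0.0, 0.0), subgradient = b - a^T x = 24.0
  y^{k+1} = 0.0 + 0.2*24.0 = 4.8
Step 2: y^k = 4.8, reduced costs: (-10.2, -7.4)
  x^k = (7.0, 7.0), subgradient = b - a^T x = -25.0
  y^{k+1} = 4.8 + 0.2*-25.0 = -0.2
Step 3: y^k = -0.2, reduced costs: (9.8, 7.6)
  x^k = (0.0, 0.0), subgradient = b - a^T x = 24.0
  y^{k+1} = -0.2 + 0.2*24.0 = 4.6
Dual objective at y_3 = 4.6: reduced costs (-9.4, -6.8), box minimizer x = (7.0, 7.0)
g(y_3) = b*y + (c1 - a1*y)*x1 + (c2 - a2*y)*x2 = 24*4.6 + (-9.4)*7.0 + (-6.8)*7.0 = 110.4 - 65.8 - 47.6 = -3.0


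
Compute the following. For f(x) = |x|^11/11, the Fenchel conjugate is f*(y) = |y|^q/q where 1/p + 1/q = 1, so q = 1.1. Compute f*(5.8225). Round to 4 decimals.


The conjugate exponent q satisfies 1/p + 1/q = 1.
p = 11, so q = 11/(11 - 1) = 1.1
|y|^q = 5.8225^1.1 = 6.9442
f*(5.8225) = 6.9442 / 1.1 = 6.3129


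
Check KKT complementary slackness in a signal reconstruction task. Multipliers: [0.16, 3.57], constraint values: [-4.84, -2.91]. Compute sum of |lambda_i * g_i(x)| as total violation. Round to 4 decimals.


KKT complementary slackness check:
lambda_1 * g_1 = 0.16 * -4.84 = -0.7744
lambda_2 * g_2 = 3.57 * -2.91 = -10.3887
Total violation = 0.7744 + 10.3887 = 11.1631


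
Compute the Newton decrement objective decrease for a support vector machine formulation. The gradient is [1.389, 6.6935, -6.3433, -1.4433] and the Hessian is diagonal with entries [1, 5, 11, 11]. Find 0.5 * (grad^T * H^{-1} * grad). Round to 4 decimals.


Step 1: H is diagonal, so H^(-1) * g = [1.389, 1.3387, -0.5767, -0.1312].
Step 2: g^T H^(-1) g = sum_i g_i^2 / H_ii
  = (1.389)^2/1 + (6.6935)^2/5 + (-6.3433)^2/11 + (-1.4433)^2/11
  = 1.9293 + 8.9606 + 3.658 + 0.1894 = 14.7372
Step 3: Objective decrease = 0.5 * g^T H^(-1) g = 7.3686


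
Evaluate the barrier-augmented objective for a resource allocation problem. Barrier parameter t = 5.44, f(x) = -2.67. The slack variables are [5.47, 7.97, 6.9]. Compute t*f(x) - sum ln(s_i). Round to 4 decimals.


Step 1: Compute log-barrier.
ln values: [1.6993, 2.0757, 1.9315]
phi = -(1.6993 + 2.0757 + 1.9315) = -5.7065
Step 2: Compute augmented objective.
t*f(x) = 5.44*-2.67 = -14.5248
Total = -14.5248 - 5.7065 = -20.2313


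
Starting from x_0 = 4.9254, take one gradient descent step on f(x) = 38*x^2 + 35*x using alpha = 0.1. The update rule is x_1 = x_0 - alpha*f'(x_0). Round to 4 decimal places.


We compute the gradient at x_0 and apply the update.
f'(x) = 76*x + 35
f'(4.9254) = 76*4.9254 + 35 = 409.3304
x_1 = 4.9254 - 0.1*409.3304 = -36.0076


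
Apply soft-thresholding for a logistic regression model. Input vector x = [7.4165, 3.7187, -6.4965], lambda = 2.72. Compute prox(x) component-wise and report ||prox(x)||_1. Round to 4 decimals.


Soft-thresholding with lambda = 2.72:
prox(7.4165) = sign(7.4165)*max(|7.4165| - 2.72, 0) = 4.6965
prox(3.7187) = sign(3.7187)*max(|3.7187| - 2.72, 0) = 0.9987
prox(-6.4965) = sign(-6.4965)*max(|-6.4965| - 2.72, 0) = -3.7765
prox(x) = [4.6965, 0.9987, -3.7765]
||prox(x)||_1 = 4.6965 + 0.9987 + 3.7765 = 9.4717


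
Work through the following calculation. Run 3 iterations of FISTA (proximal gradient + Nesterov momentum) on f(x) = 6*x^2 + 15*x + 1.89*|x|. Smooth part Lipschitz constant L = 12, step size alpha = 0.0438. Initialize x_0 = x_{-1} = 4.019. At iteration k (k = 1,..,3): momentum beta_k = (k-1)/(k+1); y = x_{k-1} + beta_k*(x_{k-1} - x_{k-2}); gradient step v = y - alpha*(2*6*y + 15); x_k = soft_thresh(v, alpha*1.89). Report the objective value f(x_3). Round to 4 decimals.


FISTA on f(x) = 6*x^2 + 15*x + 1.89*|x|
L = 12, alpha = 0.0438
Iteration 1: beta = 0.0, y = 4.019 + 0.0*(4.019 - 4.019) = 4.019
  grad(y) = 63.228, v = y - alpha*grad = 1.2496
  prox(v) = soft_thresh(1.2496, 0.0828) = 1.1668
Iteration 2: beta = 0.3333, y = 1.1668 + 0.3333*(1.1668 - 4.019) = 0.2161
  grad(y) = 17.5933, v = y - alpha*grad = -0.5545
  prox(v) = soft_thresh(-0.5545, 0.0828) = -0.4717
Iteration 3: beta = 0.5, y = -0.4717 + 0.5*(-0.4717 - 1.1668) = -1.291
  grad(y) = -0.4915, v = y - alpha*grad = -1.2694
  prox(v) = soft_thresh(-1.2694, 0.0828) = -1.1866
f(x_3) = 6*(-1.1866)^2 + 15*(-1.1866) + 1.89*|-1.1866| = -7.1082


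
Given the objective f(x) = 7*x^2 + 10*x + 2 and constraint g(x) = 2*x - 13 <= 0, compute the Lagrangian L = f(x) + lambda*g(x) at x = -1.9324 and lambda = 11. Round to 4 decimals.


Step 1: Evaluate f(x).
f(-1.9324) = 7*(-1.9324)^2 + 10*(-1.9324) + 2 = 8.8152
Step 2: Evaluate g(x).
g(-1.9324) = 2*-1.9324 - 13 = -16.8648
Step 3: Compute Lagrangian.
L = 8.8152 + 11*-16.8648 = -176.6976


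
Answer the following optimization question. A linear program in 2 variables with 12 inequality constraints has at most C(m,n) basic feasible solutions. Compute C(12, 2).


Each vertex corresponds to some choice of n active constraints out of m, so the number of vertices is at most C(m, n) = m! / (n!(m-n)!).
m = 12, n = 2
Numerator: 12 * 11
Denominator: 2! = 2
C(12, 2) = 66


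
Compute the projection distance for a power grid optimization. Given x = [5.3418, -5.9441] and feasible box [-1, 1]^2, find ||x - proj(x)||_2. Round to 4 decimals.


Project each component onto [-1, 1].
clip(5.3418) = 1.0, clip(-5.9441) = -1.0
Projection = [1.0, -1.0]
Squared diffs: [18.8512, 24.4441]
Distance = sqrt(43.2953) = 6.5799


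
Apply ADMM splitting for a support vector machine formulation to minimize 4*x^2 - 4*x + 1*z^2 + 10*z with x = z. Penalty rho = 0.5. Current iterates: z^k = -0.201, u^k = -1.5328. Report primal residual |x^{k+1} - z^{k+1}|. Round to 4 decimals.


ADMM iteration with rho = 0.5, z^k = -0.201, u^k = -1.5328
Step 1: x-update.
Minimize 4*x^2 - 4*x + (0.5/2)*(x + 0.201 - 1.5328)^2
FOC: (2*4 + 0.5)*x = 4 + 0.5*(-0.201 + 1.5328)
x^{k+1} = 0.5489
Step 2: z-update.
Minimize 1*z^2 + 10*z + (0.5/2)*(0.5489 - z - 1.5328)^2
FOC: (2*1 + 0.5)*z = -10 + 0.5*(0.5489 - 1.5328)
z^{k+1} = -4.1968
Step 3: u-update.
u^{k+1} = -1.5328 + 0.5489 + 4.1968 = 3.2129
Step 4: Primal residual = |0.5489 + 4.1968| = 4.7457


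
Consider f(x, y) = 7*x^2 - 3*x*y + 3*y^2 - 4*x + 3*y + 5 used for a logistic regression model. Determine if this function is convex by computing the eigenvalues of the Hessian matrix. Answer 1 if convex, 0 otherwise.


The Hessian of f(x,y) = 7*x^2 - 3*x*y + 3*y^2 - 4*x + 3*y + 5 is:
H = [[14, -3], [-3, 6]]
Trace = 14 + 6 = 20
Determinant = 14*6 - (-3)^2 = 75
Discriminant = (20)^2 - 4*75 = 100.0
Eigenvalues: lambda_1 = 5.0, lambda_2 = 15.0
The function is convex.

1


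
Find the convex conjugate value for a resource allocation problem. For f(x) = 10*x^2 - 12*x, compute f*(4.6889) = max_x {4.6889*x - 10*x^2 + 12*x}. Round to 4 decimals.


f*(y) = sup_x {y*x - a*x^2 - b*x} = sup_x {(y-b)*x - a*x^2}
FOC: (y - b) - 2a*x = 0 => x* = (y - b)/(2a)
x* = (4.6889 + 12)/(2*10) = 0.8344
f*(4.6889) = (y-b)^2/(4a) = (4.6889 + 12)^2/(4*10)
= 278.5194/40 = 6.963


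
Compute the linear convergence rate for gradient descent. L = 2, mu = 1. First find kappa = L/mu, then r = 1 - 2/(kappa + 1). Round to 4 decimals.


Step 1: Compute the condition number.
kappa = L/mu = 2/1 = 2.0
Step 2: Compute the convergence rate.
r = 1 - 2/(kappa + 1) = 1 - 2*mu/(L + mu) = (L - mu)/(L + mu) = 1/3 = 0.3333


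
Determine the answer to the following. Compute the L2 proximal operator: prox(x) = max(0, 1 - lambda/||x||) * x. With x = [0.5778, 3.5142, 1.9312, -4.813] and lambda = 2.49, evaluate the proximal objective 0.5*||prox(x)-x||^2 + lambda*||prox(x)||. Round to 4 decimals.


Step 1: Compute ||x||.
||x|| = 6.2911
Step 2: Compute scaling factor.
scale = max(0, 1 - 2.49/6.2911) = 0.6042
Step 3: prox(x) = [0.3491, 2.1233, 1.1668, -2.908]
||prox(x)|| = 3.8011
Step 4: Proximal objective.
0.5*||prox-x||^2 = 3.1001
lambda*||prox|| = 9.4647
Total = 12.5648


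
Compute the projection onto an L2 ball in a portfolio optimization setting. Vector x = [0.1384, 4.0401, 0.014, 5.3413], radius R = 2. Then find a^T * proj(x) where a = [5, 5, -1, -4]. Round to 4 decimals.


Step 1: Compute ||x|| (intermediates to 6 decimals).
||x|| = sqrt(0.1384^2 + 4.0401^2 + 0.014^2 + 5.3413^2) = 6.6986
Step 2: Project.
Since ||x|| > R, scale = R/||x|| = 2/6.6986 = 0.29857, proj(x) = scale * x
proj(x) = [0.041322, 1.206253, 0.00418, 1.594752]
Step 3: Dot product.
a^T * proj(x) = 5*0.041322 + 5*1.206253 - 1*0.00418 - 4*1.594752 = -0.1453


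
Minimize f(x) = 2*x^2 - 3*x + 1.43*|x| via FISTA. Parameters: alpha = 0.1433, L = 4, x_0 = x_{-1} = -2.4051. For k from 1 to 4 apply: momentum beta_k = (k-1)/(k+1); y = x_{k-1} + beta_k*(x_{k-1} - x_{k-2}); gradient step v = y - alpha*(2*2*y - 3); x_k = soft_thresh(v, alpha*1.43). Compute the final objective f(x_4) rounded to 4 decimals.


FISTA on f(x) = 2*x^2 - 3*x + 1.43*|x|
L = 4, alpha = 0.1433
Iteration 1: beta = 0.0, y = -2.4051 + 0.0*(-2.4051 + 2.4051) = -2.4051
  grad(y) = -12.6204, v = y - alpha*grad = -0.5966
  prox(v) = soft_thresh(-0.5966, 0.2049) = -0.3917
Iteration 2: beta = 0.3333, y = -0.3917 + 0.3333*(-0.3917 + 2.4051) = 0.2795
  grad(y) = -1.8821, v = y - alpha*grad = 0.5492
  prox(v) = soft_thresh(0.5492, 0.2049) = 0.3443
Iteration 3: beta = 0.5, y = 0.3443 + 0.5*(0.3443 + 0.3917) = 0.7122
  grad(y) = -0.1511, v = y - alpha*grad = 0.7339
  prox(v) = soft_thresh(0.7339, 0.2049) = 0.529
Iteration 4: beta = 0.6, y = 0.529 + 0.6*(0.529 - 0.3443) = 0.6398
  grad(y) = -0.4409, v = y - alpha*grad = 0.703
  prox(v) = soft_thresh(0.703, 0.2049) = 0.498
f(x_4) = 2*0.498^2 - 3*0.498 + 1.43*|0.498| = -0.2858


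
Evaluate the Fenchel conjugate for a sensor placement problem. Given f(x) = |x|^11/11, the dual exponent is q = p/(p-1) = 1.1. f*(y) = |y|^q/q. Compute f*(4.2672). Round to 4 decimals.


The conjugate exponent q satisfies 1/p + 1/q = 1.
p = 11, so q = 11/(11 - 1) = 1.1
|y|^q = 4.2672^1.1 = 4.9335
f*(4.2672) = 4.9335 / 1.1 = 4.485


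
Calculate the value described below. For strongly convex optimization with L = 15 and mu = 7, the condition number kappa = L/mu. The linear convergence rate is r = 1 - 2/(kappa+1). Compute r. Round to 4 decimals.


Step 1: Compute the condition number.
kappa = L/mu = 15/7 = 2.1429
Step 2: Compute the convergence rate.
r = 1 - 2/(kappa + 1) = 1 - 2*mu/(L + mu) = (L - mu)/(L + mu) = 8/22 = 0.3636


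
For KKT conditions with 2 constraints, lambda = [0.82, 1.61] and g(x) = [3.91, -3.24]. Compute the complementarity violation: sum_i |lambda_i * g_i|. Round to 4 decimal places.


KKT complementary slackness check:
lambda_1 * g_1 = 0.82 * 3.91 = 3.2062
lambda_2 * g_2 = 1.61 * -3.24 = -5.2164
Total violation = 3.2062 + 5.2164 = 8.4226


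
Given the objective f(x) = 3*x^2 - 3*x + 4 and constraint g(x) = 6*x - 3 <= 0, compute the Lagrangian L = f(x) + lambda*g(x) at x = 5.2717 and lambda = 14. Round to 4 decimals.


Step 1: Evaluate f(x).
f(5.2717) = 3*5.2717^2 - 3*5.2717 + 4 = 71.5574
Step 2: Evaluate g(x).
g(5.2717) = 6*5.2717 - 3 = 28.6302
Step 3: Compute Lagrangian.
L = 71.5574 + 14*28.6302 = 472.3802


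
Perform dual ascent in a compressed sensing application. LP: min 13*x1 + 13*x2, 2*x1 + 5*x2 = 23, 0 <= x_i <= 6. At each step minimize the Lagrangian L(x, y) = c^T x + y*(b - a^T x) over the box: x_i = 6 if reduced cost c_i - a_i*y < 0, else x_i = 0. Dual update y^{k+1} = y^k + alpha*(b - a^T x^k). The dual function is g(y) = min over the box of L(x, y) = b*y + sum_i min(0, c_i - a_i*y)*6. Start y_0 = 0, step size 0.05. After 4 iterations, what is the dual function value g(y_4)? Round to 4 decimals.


Dual ascent for LP: min 13*x1 + 13*x2, 2*x1 + 5*x2 = 23, 0 <= x_i <= 6
Step 1: y^k = 0.0, reduced costs: (13.0, 13.0)
  x^k = (0.0, 0.0), subgradient = b - a^T x = 23.0
  y^{k+1} = 0.0 + 0.05*23.0 = 1.15
Step 2: y^k = 1.15, reduced costs: (10.7, 7.25)
  x^k = (0.0, 0.0), subgradient = b - a^T x = 23.0
  y^{k+1} = 1.15 + 0.05*23.0 = 2.3
Step 3: y^k = 2.3, reduced costs: (8.4, 1.5)
  x^k = (0.0, 0.0), subgradient = b - a^T x = 23.0
  y^{k+1} = 2.3 + 0.05*23.0 = 3.45
Step 4: y^k = 3.45, reduced costs: (6.1, -4.25)
  x^k = (0.0, 6.0), subgradient = b - a^T x = -7.0
  y^{k+1} = 3.45 + 0.05*-7.0 = 3.1
Dual objective at y_4 = 3.1: reduced costs (6.8, -2.5), box minimizer x = (0.0, 6.0)
g(y_4) = b*y + (c1 - a1*y)*x1 + (c2 - a2*y)*x2 = 23*3.1 + 6.8*0.0 + (-2.5)*6.0 = 71.3 + 0.0 - 15.0 = 56.3


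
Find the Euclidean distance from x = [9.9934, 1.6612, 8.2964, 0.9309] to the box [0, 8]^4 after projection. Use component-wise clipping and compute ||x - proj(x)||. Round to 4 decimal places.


Project each component onto [0, 8].
clip(9.9934) = 8.0, clip(1.6612) = 1.6612, clip(8.2964) = 8.0, clip(0.9309) = 0.9309
Projection = [8.0, 1.6612, 8.0, 0.9309]
Squared diffs: [3.9736, 0.0, 0.0879, 0.0]
Distance = sqrt(4.0615) = 2.0153


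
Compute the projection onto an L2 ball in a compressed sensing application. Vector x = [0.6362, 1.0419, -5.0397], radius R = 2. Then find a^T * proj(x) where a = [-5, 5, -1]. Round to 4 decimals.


Step 1: Compute ||x|| (intermediates to 6 decimals).
||x|| = sqrt(0.6362^2 + 1.0419^2 + (-5.0397)^2) = 5.185449
Step 2: Project.
Since ||x|| > R, scale = R/||x|| = 2/5.185449 = 0.385695, proj(x) = scale * x
proj(x) = [0.245379, 0.401856, -1.943787]
Step 3: Dot product.
a^T * proj(x) = -5*0.245379 + 5*0.401856 - 1*(-1.943787) = 2.7262


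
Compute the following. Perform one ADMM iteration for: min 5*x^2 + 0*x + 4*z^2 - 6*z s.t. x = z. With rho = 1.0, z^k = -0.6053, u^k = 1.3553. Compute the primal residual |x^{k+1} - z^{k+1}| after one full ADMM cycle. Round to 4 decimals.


ADMM iteration with rho = 1.0, z^k = -0.6053, u^k = 1.3553
Step 1: x-update.
Minimize 5*x^2 + 0*x + (1.0/2)*(x + 0.6053 + 1.3553)^2
FOC: (2*5 + 1.0)*x = 0 + 1.0*(-0.6053 - 1.3553)
x^{k+1} = -0.1782
Step 2: z-update.
Minimize 4*z^2 - 6*z + (1.0/2)*(-0.1782 - z + 1.3553)^2
FOC: (2*4 + 1.0)*z = 6 + 1.0*(-0.1782 + 1.3553)
z^{k+1} = 0.7975
Step 3: u-update.
u^{k+1} = 1.3553 - 0.1782 - 0.7975 = 0.3796
Step 4: Primal residual = |-0.1782 - 0.7975| = 0.9757


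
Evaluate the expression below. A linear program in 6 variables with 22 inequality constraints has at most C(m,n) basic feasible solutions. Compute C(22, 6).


Each vertex corresponds to some choice of n active constraints out of m, so the number of vertices is at most C(m, n) = m! / (n!(m-n)!).
m = 22, n = 6
Numerator: 22 * 21 * 20 * 19 * 18 * 17
Denominator: 6! = 720
C(22, 6) = 74613


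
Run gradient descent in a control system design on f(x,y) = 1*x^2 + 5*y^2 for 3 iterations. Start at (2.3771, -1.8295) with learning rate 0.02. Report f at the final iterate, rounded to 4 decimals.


Gradient descent on f(x,y) = 1*x^2 + 5*y^2.
Starting point: (2.3771, -1.8295), alpha = 0.02
Step 1: grad_x = 2*1*2.3771 = 4.7542, grad_y = 2*5*-1.8295 = -18.295
  x_1 = 2.3771 - 0.02*4.7542 = 2.282
  y_1 = -1.8295 - 0.02*-18.295 = -1.4636
Step 2: grad_x = 2*1*2.282 = 4.564, grad_y = 2*5*-1.4636 = -14.636
  x_2 = 2.282 - 0.02*4.564 = 2.1907
  y_2 = -1.4636 - 0.02*-14.636 = -1.1709
Step 3: grad_x = 2*1*2.1907 = 4.3815, grad_y = 2*5*-1.1709 = -11.7088
  x_3 = 2.1907 - 0.02*4.3815 = 2.1031
  y_3 = -1.1709 - 0.02*-11.7088 = -0.9367
f(2.1031, -0.9367) = 1*2.1031^2 + 5*(-0.9367)^2 = 8.8101


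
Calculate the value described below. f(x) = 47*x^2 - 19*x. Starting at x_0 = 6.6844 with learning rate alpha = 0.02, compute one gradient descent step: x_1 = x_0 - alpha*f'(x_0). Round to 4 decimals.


We compute the gradient at x_0 and apply the update.
f'(x) = 94*x - 19
f'(6.6844) = 94*6.6844 - 19 = 609.3336
x_1 = 6.6844 - 0.02*609.3336 = -5.5023


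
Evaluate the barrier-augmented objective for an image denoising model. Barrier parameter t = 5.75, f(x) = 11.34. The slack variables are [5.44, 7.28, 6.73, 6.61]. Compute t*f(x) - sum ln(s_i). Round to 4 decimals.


Step 1: Compute log-barrier.
ln values: [1.6938, 1.9851, 1.9066, 1.8886]
phi = -(1.6938 + 1.9851 + 1.9066 + 1.8886) = -7.4741
Step 2: Compute augmented objective.
t*f(x) = 5.75*11.34 = 65.205
Total = 65.205 - 7.4741 = 57.7309


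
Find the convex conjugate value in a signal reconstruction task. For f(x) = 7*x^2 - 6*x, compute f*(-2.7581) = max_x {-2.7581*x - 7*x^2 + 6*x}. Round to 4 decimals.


f*(y) = sup_x {y*x - a*x^2 - b*x} = sup_x {(y-b)*x - a*x^2}
FOC: (y - b) - 2a*x = 0 => x* = (y - b)/(2a)
x* = (-2.7581 + 6)/(2*7) = 0.2316
f*(-2.7581) = (y-b)^2/(4a) = (-2.7581 + 6)^2/(4*7)
= 10.5099/28 = 0.3754


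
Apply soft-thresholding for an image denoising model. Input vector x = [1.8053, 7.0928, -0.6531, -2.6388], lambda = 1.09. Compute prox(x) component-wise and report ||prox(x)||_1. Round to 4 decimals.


Soft-thresholding with lambda = 1.09:
prox(1.8053) = sign(1.8053)*max(|1.8053| - 1.09, 0) = 0.7153
prox(7.0928) = sign(7.0928)*max(|7.0928| - 1.09, 0) = 6.0028
prox(-0.6531) = sign(-0.6531)*max(|-0.6531| - 1.09, 0) = 0.0
prox(-2.6388) = sign(-2.6388)*max(|-2.6388| - 1.09, 0) = -1.5488
prox(x) = [0.7153, 6.0028, 0.0, -1.5488]
||prox(x)||_1 = 0.7153 + 6.0028 + 0.0 + 1.5488 = 8.2669


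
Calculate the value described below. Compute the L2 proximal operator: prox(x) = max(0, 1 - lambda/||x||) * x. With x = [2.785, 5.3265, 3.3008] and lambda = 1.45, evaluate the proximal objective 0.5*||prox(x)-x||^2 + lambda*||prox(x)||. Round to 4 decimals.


Step 1: Compute ||x||.
||x|| = 6.8573
Step 2: Compute scaling factor.
scale = max(0, 1 - 1.45/6.8573) = 0.7885
Step 3: prox(x) = [2.1961, 4.2002, 2.6028]
||prox(x)|| = 5.4073
Step 4: Proximal objective.
0.5*||prox-x||^2 = 1.0513
lambda*||prox|| = 7.8406
Total = 8.8919


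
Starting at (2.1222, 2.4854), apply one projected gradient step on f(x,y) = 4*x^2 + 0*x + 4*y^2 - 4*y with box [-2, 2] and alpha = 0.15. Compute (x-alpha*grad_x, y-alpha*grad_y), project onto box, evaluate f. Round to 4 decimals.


Step 1: Compute gradient at (2.1222, 2.4854).
grad_x = 2*4*2.1222 + 0 = 16.9776
grad_y = 2*4*2.4854 - 4 = 15.8832
Step 2: Gradient step.
x_raw = 2.1222 - 0.15*16.9776 = -0.4244
y_raw = 2.4854 - 0.15*15.8832 = 0.1029
Step 3: Project onto [-2, 2].
x_proj = clip(-0.4244) = -0.4244
y_proj = clip(0.1029) = 0.1029
Step 4: Evaluate f.
f(-0.4244, 0.1029) = 0.3513


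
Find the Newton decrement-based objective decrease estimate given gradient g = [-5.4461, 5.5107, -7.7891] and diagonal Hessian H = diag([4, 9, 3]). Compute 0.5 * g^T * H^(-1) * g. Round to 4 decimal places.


Step 1: H is diagonal, so H^(-1) * g = [-1.3615, 0.6123, -2.5964].
Step 2: g^T H^(-1) g = sum_i g_i^2 / H_ii
  = (-5.4461)^2/4 + (5.5107)^2/9 + (-7.7891)^2/3
  = 7.415 + 3.3742 + 20.2234 = 31.0126
Step 3: Objective decrease = 0.5 * g^T H^(-1) g = 15.5063


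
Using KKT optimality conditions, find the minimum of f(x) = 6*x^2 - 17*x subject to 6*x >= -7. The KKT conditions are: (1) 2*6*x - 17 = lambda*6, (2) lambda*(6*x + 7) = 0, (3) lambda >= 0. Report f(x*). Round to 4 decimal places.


Step 1: Try lambda = 0 (constraint inactive).
Stationarity: 2*6*x - 17 = 0
x* = 17/(2*6) = 17/12 = 1.4167 (rounded; the exact value 17/12 is used below)
Check constraint: 6*1.4167 = 8.5002 >= -7 -- satisfied.
Step 2: Compute optimal value.
f(x*) = 6*(17/12)^2 - 17*(17/12) = -12.0417


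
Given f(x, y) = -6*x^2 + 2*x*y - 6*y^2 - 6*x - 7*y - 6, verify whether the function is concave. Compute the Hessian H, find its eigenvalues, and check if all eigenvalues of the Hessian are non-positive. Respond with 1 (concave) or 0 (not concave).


The Hessian of f(x,y) = -6*x^2 + 2*x*y - 6*y^2 - 6*x - 7*y - 6 is:
H = [[-12, 2], [2, -12]]
Trace = -12 - 12 = -24
Determinant = -12*-12 - (2)^2 = 140
Discriminant = (-24)^2 - 4*140 = 16.0
Eigenvalues: lambda_1 = -14.0, lambda_2 = -10.0
The function is concave.

1


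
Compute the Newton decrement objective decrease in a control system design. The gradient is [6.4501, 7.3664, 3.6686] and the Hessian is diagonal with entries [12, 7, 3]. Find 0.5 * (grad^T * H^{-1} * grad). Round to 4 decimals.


Step 1: H is diagonal, so H^(-1) * g = [0.5375, 1.0523, 1.2229].
Step 2: g^T H^(-1) g = sum_i g_i^2 / H_ii
  = (6.4501)^2/12 + (7.3664)^2/7 + (3.6686)^2/3
  = 3.467 + 7.752 + 4.4862 = 15.7052
Step 3: Objective decrease = 0.5 * g^T H^(-1) g = 7.8526


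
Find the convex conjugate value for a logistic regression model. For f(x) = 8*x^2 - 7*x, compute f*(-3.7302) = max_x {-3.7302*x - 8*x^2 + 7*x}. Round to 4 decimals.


f*(y) = sup_x {y*x - a*x^2 - b*x} = sup_x {(y-b)*x - a*x^2}
FOC: (y - b) - 2a*x = 0 => x* = (y - b)/(2a)
x* = (-3.7302 + 7)/(2*8) = 0.2044
f*(-3.7302) = (y-b)^2/(4a) = (-3.7302 + 7)^2/(4*8)
= 10.6916/32 = 0.3341


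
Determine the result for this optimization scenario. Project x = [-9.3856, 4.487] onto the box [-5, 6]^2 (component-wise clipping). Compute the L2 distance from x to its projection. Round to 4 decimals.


Project each component onto [-5, 6].
clip(-9.3856) = -5.0, clip(4.487) = 4.487
Projection = [-5.0, 4.487]
Squared diffs: [19.2335, 0.0]
Distance = sqrt(19.2335) = 4.3856


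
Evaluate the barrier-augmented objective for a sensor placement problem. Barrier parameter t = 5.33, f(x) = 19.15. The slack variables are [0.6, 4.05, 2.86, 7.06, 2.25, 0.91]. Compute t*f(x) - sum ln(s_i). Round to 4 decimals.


Step 1: Compute log-barrier.
ln values: [-0.5108, 1.3987, 1.0508, 1.9544, 0.8109, -0.0943]
phi = -(-0.5108 + 1.3987 + 1.0508 + 1.9544 + 0.8109 - 0.0943) = -4.6098
Step 2: Compute augmented objective.
t*f(x) = 5.33*19.15 = 102.0695
Total = 102.0695 - 4.6098 = 97.4597


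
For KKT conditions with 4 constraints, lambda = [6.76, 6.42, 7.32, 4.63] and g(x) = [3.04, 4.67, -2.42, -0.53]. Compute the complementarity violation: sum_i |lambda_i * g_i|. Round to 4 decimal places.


KKT complementary slackness check:
lambda_1 * g_1 = 6.76 * 3.04 = 20.5504
lambda_2 * g_2 = 6.42 * 4.67 = 29.9814
lambda_3 * g_3 = 7.32 * -2.42 = -17.7144
lambda_4 * g_4 = 4.63 * -0.53 = -2.4539
Total violation = 20.5504 + 29.9814 + 17.7144 + 2.4539 = 70.7001


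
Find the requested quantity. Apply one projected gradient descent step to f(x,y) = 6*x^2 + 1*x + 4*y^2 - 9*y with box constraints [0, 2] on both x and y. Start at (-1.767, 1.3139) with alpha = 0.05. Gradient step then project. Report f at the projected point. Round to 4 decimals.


Step 1: Compute gradient at (-1.767, 1.3139).
grad_x = 2*6*-1.767 + 1 = -20.204
grad_y = 2*4*1.3139 - 9 = 1.5112
Step 2: Gradient step.
x_raw = -1.767 - 0.05*-20.204 = -0.7568
y_raw = 1.3139 - 0.05*1.5112 = 1.2383
Step 3: Project onto [0, 2].
x_proj = clip(-0.7568) = 0.0
y_proj = clip(1.2383) = 1.2383
Step 4: Evaluate f.
f(0.0, 1.2383) = -5.0111


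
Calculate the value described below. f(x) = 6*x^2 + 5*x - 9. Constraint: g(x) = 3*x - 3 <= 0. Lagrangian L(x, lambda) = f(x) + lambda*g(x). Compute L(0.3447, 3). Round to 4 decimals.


Step 1: Evaluate f(x).
f(0.3447) = 6*0.3447^2 + 5*0.3447 - 9 = -6.5636
Step 2: Evaluate g(x).
g(0.3447) = 3*0.3447 - 3 = -1.9659
Step 3: Compute Lagrangian.
L = -6.5636 + 3*-1.9659 = -12.4613


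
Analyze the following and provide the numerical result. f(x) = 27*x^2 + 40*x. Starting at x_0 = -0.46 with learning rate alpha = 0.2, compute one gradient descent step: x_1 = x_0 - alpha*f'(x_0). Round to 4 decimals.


We compute the gradient at x_0 and apply the update.
f'(x) = 54*x + 40
f'(-0.46) = 54*-0.46 + 40 = 15.16
x_1 = -0.46 - 0.2*15.16 = -3.492


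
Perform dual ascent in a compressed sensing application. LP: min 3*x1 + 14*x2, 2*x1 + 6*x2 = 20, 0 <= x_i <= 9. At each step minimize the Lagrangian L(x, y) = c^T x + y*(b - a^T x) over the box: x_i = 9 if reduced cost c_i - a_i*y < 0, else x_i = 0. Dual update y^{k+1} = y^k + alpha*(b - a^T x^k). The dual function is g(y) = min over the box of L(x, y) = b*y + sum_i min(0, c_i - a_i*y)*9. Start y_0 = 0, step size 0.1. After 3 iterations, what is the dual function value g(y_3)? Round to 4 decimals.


Dual ascent for LP: min 3*x1 + 14*x2, 2*x1 + 6*x2 = 20, 0 <= x_i <= 9
Step 1: y^k = 0.0, reduced costs: (3.0, 14.0)
  x^k = (0.0, 0.0), subgradient = b - a^T x = 20.0
  y^{k+1} = 0.0 + 0.1*20.0 = 2.0
Step 2: y^k = 2.0, reduced costs: (-1.0, 2.0)
  x^k = (9.0, 0.0), subgradient = b - a^T x = 2.0
  y^{k+1} = 2.0 + 0.1*2.0 = 2.2
Step 3: y^k = 2.2, reduced costs: (-1.4, 0.8)
  x^k = (9.0, 0.0), subgradient = b - a^T x = 2.0
  y^{k+1} = 2.2 + 0.1*2.0 = 2.4
Dual objective at y_3 = 2.4: reduced costs (-1.8, -0.4), box minimizer x = (9.0, 9.0)
g(y_3) = b*y + (c1 - a1*y)*x1 + (c2 - a2*y)*x2 = 20*2.4 + (-1.8)*9.0 + (-0.4)*9.0 = 48.0 - 16.2 - 3.6 = 28.2


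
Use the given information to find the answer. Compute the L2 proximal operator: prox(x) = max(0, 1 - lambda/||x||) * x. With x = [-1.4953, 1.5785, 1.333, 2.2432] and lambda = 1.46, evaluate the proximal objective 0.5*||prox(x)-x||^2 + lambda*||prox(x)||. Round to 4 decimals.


Step 1: Compute ||x||.
||x|| = 3.3965
Step 2: Compute scaling factor.
scale = max(0, 1 - 1.46/3.3965) = 0.5701
Step 3: prox(x) = [-0.8525, 0.9, 0.76, 1.279]
||prox(x)|| = 1.9365
Step 4: Proximal objective.
0.5*||prox-x||^2 = 1.0658
lambda*||prox|| = 2.8273
Total = 3.8931


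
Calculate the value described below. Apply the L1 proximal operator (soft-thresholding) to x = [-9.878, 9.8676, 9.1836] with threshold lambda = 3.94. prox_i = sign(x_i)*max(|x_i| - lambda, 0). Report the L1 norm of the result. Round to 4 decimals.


Soft-thresholding with lambda = 3.94:
prox(-9.878) = sign(-9.878)*max(|-9.878| - 3.94, 0) = -5.938
prox(9.8676) = sign(9.8676)*max(|9.8676| - 3.94, 0) = 5.9276
prox(9.1836) = sign(9.1836)*max(|9.1836| - 3.94, 0) = 5.2436
prox(x) = [-5.938, 5.9276, 5.2436]
||prox(x)||_1 = 5.938 + 5.9276 + 5.2436 = 17.1092


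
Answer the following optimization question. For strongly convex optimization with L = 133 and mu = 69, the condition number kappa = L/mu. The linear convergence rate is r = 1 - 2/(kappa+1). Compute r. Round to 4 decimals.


Step 1: Compute the condition number.
kappa = L/mu = 133/69 = 1.9275
Step 2: Compute the convergence rate.
r = 1 - 2/(kappa + 1) = 1 - 2*mu/(L + mu) = (L - mu)/(L + mu) = 64/202 = 0.3168


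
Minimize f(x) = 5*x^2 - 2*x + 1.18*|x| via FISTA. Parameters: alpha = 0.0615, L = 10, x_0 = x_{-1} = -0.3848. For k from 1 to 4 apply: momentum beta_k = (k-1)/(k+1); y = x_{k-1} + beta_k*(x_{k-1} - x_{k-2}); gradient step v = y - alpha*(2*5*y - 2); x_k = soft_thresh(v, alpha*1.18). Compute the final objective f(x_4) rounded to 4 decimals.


FISTA on f(x) = 5*x^2 - 2*x + 1.18*|x|
L = 10, alpha = 0.0615
Iteration 1: beta = 0.0, y = -0.3848 + 0.0*(-0.3848 + 0.3848) = -0.3848
  grad(y) = -5.848, v = y - alpha*grad = -0.0251
  prox(v) = soft_thresh(-0.0251, 0.0726) = 0.0
Iteration 2: beta = 0.3333, y = 0.0 + 0.3333*(0.0 + 0.3848) = 0.1283
  grad(y) = -0.7173, v = y - alpha*grad = 0.1724
  prox(v) = soft_thresh(0.1724, 0.0726) = 0.0998
Iteration 3: beta = 0.5, y = 0.0998 + 0.5*(0.0998 - 0.0) = 0.1497
  grad(y) = -0.5028, v = y - alpha*grad = 0.1806
  prox(v) = soft_thresh(0.1806, 0.0726) = 0.1081
Iteration 4: beta = 0.6, y = 0.1081 + 0.6*(0.1081 - 0.0998) = 0.113
  grad(y) = -0.8697, v = y - alpha*grad = 0.1665
  prox(v) = soft_thresh(0.1665, 0.0726) = 0.0939
f(x_4) = 5*0.0939^2 - 2*0.0939 + 1.18*|0.0939| = -0.0329
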